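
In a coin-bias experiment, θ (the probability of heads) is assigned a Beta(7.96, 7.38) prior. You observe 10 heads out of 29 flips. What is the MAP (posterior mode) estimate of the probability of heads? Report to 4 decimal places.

The Beta prior is conjugate to a Binomial/Bernoulli likelihood; the update adds successes to α and failures to β.
Posterior: Beta(α+k, β+n−k) = Beta(7.96+10, 7.38+19) = Beta(17.96, 26.38).
Mode of Beta(a,b) for a,b>1 is (a−1)/(a+b−2) = 16.96/42.34 = 0.4006.

0.4006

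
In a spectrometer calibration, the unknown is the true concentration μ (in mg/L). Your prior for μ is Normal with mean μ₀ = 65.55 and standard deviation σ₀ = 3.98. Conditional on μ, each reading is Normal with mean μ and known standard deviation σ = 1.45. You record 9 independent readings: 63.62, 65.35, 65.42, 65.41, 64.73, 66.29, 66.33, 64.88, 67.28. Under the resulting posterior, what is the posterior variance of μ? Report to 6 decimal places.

0.230216

For Normal data with known variance σ², a Normal(μ₀, σ₀²) prior on μ is conjugate. Posterior precision = 1/σ₀² + n/σ²; posterior mean is the precision-weighted average of μ₀ and x̄.
σ₀² = 3.98² = 15.8404, σ² = 1.45² = 2.1025; σ² + n·σ₀² = 2.1025 + 9·15.8404 = 144.6661.
Posterior precision = 1/σ₀² + n/σ² = 1/15.8404 + 9/2.1025 = (σ² + n·σ₀²)/(σ₀²σ²) = 144.6661/(15.8404·2.1025); posterior variance σₙ² = σ₀²σ²/(σ² + n·σ₀²) = 15.8404·2.1025/144.6661 = 0.230216.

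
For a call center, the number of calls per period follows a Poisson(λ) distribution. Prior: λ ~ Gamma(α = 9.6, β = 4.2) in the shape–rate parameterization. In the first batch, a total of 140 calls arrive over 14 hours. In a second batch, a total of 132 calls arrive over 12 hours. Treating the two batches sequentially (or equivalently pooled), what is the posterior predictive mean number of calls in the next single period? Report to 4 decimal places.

9.3245

With a Gamma(shape α, rate β) prior, the Poisson likelihood is conjugate: the posterior is Gamma(α + ΣXᵢ, β + n).
After batch 1: Gamma(α+S, β+n) = Gamma(9.6+140, 4.2+14) = Gamma(149.6, 18.2).
After batch 2: Gamma(α+S, β+n) = Gamma(149.6+132, 18.2+12) = Gamma(281.6, 30.2).
The predictive distribution for one future period is NegBinom with mean α/β = 9.3245.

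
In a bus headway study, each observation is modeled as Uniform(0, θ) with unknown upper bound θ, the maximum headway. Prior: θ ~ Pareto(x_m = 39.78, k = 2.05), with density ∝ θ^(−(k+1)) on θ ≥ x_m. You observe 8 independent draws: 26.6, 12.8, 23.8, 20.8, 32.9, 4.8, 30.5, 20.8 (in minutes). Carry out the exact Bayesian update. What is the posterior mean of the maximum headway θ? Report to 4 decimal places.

44.1756

A Pareto(scale x_m, shape k) prior on the upper bound θ of Uniform(0, θ) is conjugate: posterior is Pareto(max(x_m, max xᵢ), k + n).
Sample maximum = 32.9; prior scale x_m = 39.78 → posterior scale = max = 39.78.
Posterior shape = 2.05 + 8 = 10.05.
E[θ|data] = k·x_m/(k−1) = 10.05·39.78/9.05 = 44.1756.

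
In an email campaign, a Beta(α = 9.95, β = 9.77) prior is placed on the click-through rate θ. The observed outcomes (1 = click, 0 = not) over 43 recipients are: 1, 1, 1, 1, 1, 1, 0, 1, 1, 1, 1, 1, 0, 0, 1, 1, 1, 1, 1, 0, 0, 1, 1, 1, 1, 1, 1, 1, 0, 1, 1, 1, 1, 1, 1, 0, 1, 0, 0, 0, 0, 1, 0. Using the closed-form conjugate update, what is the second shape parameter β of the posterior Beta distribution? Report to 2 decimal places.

The Beta prior is conjugate to a Binomial/Bernoulli likelihood; the update adds successes to α and failures to β.
Posterior: Beta(α+k, β+n−k) = Beta(9.95+31, 9.77+12) = Beta(40.95, 21.77).
Posterior β = 21.77.

21.77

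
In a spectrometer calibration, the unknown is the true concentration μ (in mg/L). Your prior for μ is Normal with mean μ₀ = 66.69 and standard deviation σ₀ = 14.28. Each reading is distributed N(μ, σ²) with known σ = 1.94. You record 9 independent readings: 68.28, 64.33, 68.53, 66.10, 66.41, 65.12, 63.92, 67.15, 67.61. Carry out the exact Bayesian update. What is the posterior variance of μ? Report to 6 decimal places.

For Normal data with known variance σ², a Normal(μ₀, σ₀²) prior on μ is conjugate. Posterior precision = 1/σ₀² + n/σ²; posterior mean is the precision-weighted average of μ₀ and x̄.
σ₀² = 14.28² = 203.9184, σ² = 1.94² = 3.7636; σ² + n·σ₀² = 3.7636 + 9·203.9184 = 1839.0292.
Posterior precision = 1/σ₀² + n/σ² = 1/203.9184 + 9/3.7636 = (σ² + n·σ₀²)/(σ₀²σ²) = 1839.0292/(203.9184·3.7636); posterior variance σₙ² = σ₀²σ²/(σ² + n·σ₀²) = 203.9184·3.7636/1839.0292 = 0.417322.

0.417322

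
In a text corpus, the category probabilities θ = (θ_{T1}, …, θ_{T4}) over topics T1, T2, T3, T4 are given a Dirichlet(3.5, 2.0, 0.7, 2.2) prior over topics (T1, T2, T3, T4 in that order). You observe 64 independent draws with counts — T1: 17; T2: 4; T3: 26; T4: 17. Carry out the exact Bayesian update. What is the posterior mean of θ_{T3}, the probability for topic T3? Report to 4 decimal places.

The Dirichlet prior is conjugate to the Multinomial likelihood: each posterior αⱼ = prior αⱼ + observed count nⱼ.
Posterior concentration: (20.5, 6.0, 26.7, 19.2), total = 72.4.
E[θ_{T3}|data] = α_{T3}/Σα = 26.7/72.4 = 0.3688.

0.3688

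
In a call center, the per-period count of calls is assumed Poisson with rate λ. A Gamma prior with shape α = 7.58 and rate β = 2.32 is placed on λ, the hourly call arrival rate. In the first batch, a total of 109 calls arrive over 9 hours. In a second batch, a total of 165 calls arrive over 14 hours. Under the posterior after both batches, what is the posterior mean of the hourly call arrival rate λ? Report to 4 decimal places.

11.1209

With a Gamma(shape α, rate β) prior, the Poisson likelihood is conjugate: the posterior is Gamma(α + ΣXᵢ, β + n).
After batch 1: Gamma(α+S, β+n) = Gamma(7.58+109, 2.32+9) = Gamma(116.58, 11.32).
After batch 2: Gamma(α+S, β+n) = Gamma(116.58+165, 11.32+14) = Gamma(281.58, 25.32).
Posterior mean = α/β = 281.58/25.32 = 11.1209.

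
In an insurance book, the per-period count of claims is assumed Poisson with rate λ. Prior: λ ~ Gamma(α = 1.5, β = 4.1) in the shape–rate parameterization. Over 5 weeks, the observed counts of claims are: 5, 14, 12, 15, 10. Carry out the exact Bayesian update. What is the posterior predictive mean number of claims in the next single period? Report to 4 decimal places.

With a Gamma(shape α, rate β) prior, the Poisson likelihood is conjugate: the posterior is Gamma(α + ΣXᵢ, β + n).
Sum of counts S = 56 over n = 5 weeks.
Posterior: Gamma(α+S, β+n) = Gamma(1.5+56, 4.1+5) = Gamma(57.5, 9.1).
The predictive distribution for one future period is NegBinom with mean α/β = 6.3187.

6.3187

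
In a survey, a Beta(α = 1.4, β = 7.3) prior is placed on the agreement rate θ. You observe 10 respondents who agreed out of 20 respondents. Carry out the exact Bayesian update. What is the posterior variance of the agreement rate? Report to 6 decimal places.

The Beta prior is conjugate to a Binomial/Bernoulli likelihood; the update adds successes to α and failures to β.
Posterior: Beta(α+k, β+n−k) = Beta(1.4+10, 7.3+10) = Beta(11.4, 17.3).
Var = αβ/((α+β)²(α+β+1)) = 11.4·17.3/(28.7²·29.7) = 0.008062.

0.008062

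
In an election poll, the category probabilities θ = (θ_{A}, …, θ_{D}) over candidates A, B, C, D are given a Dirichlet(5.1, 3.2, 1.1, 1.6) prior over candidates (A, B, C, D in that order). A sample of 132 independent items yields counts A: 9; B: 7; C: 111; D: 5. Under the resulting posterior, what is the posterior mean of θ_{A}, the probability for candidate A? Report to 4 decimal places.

The Dirichlet prior is conjugate to the Multinomial likelihood: each posterior αⱼ = prior αⱼ + observed count nⱼ.
Posterior concentration: (14.1, 10.2, 112.1, 6.6), total = 143.0.
E[θ_{A}|data] = α_{A}/Σα = 14.1/143.0 = 0.0986.

0.0986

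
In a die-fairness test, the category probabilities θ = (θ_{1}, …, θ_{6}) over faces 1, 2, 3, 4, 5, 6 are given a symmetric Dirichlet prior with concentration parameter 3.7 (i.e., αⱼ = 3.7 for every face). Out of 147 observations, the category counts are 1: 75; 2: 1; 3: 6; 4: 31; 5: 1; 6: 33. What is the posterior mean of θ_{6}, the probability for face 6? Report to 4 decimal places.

0.2169

The Dirichlet prior is conjugate to the Multinomial likelihood: each posterior αⱼ = prior αⱼ + observed count nⱼ.
Posterior concentration: (78.7, 4.7, 9.7, 34.7, 4.7, 36.7), total = 169.2.
E[θ_{6}|data] = α_{6}/Σα = 36.7/169.2 = 0.2169.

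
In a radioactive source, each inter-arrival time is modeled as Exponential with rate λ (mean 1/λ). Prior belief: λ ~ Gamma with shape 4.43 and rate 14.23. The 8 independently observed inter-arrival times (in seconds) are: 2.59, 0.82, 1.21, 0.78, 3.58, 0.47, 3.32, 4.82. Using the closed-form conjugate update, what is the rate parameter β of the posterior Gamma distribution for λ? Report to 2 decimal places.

With a Gamma(shape α, rate β) prior on the exponential rate λ, the posterior after n observations with total T = Σxᵢ is Gamma(α+n, β+T).
Sum of observations T = 17.59 seconds; n = 8.
Posterior: Gamma(4.43+8, 14.23+17.59) = Gamma(12.43, 31.82).
Posterior β = 31.82.

31.82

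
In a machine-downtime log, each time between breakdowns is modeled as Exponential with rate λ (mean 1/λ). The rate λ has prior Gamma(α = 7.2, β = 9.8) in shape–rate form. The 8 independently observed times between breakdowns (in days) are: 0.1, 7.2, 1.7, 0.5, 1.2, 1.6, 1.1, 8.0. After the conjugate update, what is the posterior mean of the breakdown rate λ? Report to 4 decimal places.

0.4872

With a Gamma(shape α, rate β) prior on the exponential rate λ, the posterior after n observations with total T = Σxᵢ is Gamma(α+n, β+T).
Sum of observations T = 21.4 days; n = 8.
Posterior: Gamma(7.2+8, 9.8+21.4) = Gamma(15.2, 31.2).
Posterior mean of λ = α/β = 15.2/31.2 = 0.4872.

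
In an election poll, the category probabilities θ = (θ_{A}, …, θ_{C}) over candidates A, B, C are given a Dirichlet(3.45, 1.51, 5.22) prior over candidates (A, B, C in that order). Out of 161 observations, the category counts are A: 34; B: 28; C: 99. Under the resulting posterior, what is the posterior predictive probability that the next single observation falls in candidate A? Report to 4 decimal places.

0.2188

The Dirichlet prior is conjugate to the Multinomial likelihood: each posterior αⱼ = prior αⱼ + observed count nⱼ.
Posterior concentration: (37.45, 29.51, 104.22), total = 171.18.
P(next = A | data) = α_{A}/Σα = 0.2188.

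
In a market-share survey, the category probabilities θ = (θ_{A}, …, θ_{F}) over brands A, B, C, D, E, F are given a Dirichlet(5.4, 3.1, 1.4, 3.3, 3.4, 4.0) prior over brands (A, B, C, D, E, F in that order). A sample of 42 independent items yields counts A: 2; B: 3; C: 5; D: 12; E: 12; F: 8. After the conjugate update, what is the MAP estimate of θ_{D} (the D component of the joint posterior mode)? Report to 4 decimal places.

The Dirichlet prior is conjugate to the Multinomial likelihood: each posterior αⱼ = prior αⱼ + observed count nⱼ.
Posterior concentration: (7.4, 6.1, 6.4, 15.3, 15.4, 12.0), total = 62.6.
Joint mode component: (α_{D}−1)/(Σα−K) = 14.3/56.6 = 0.2527.

0.2527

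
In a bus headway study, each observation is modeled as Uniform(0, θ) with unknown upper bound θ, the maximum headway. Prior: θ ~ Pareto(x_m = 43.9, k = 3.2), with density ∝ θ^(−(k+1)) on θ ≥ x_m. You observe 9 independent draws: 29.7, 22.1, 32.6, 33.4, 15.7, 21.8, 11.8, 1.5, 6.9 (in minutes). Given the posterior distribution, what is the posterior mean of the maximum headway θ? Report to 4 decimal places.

47.8196

A Pareto(scale x_m, shape k) prior on the upper bound θ of Uniform(0, θ) is conjugate: posterior is Pareto(max(x_m, max xᵢ), k + n).
Sample maximum = 33.4; prior scale x_m = 43.9 → posterior scale = max = 43.9.
Posterior shape = 3.2 + 9 = 12.2.
E[θ|data] = k·x_m/(k−1) = 12.2·43.9/11.2 = 47.8196.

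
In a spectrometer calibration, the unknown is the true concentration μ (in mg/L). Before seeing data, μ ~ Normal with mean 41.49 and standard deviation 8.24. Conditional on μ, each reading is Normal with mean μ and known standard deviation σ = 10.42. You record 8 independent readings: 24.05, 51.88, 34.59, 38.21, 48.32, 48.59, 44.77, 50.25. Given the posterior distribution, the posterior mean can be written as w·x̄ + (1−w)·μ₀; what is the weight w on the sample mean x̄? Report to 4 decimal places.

For Normal data with known variance σ², a Normal(μ₀, σ₀²) prior on μ is conjugate. Posterior precision = 1/σ₀² + n/σ²; posterior mean is the precision-weighted average of μ₀ and x̄.
σ₀² = 8.24² = 67.8976, σ² = 10.42² = 108.5764. Prior precision 1/σ₀² = 1/67.8976; data precision n/σ² = 8/108.5764.
w = (n/σ²)/(1/σ₀² + n/σ²) = n·σ₀²/(σ² + n·σ₀²) = 8·67.8976/(108.5764 + 8·67.8976) = 543.1808/651.7572 = 0.8334.

0.8334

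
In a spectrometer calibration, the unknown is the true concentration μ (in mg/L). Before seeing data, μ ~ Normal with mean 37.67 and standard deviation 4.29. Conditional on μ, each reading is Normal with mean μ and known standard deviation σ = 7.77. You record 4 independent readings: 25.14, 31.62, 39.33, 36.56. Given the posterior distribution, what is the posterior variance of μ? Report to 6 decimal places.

For Normal data with known variance σ², a Normal(μ₀, σ₀²) prior on μ is conjugate. Posterior precision = 1/σ₀² + n/σ²; posterior mean is the precision-weighted average of μ₀ and x̄.
σ₀² = 4.29² = 18.4041, σ² = 7.77² = 60.3729; σ² + n·σ₀² = 60.3729 + 4·18.4041 = 133.9893.
Posterior precision = 1/σ₀² + n/σ² = 1/18.4041 + 4/60.3729 = (σ² + n·σ₀²)/(σ₀²σ²) = 133.9893/(18.4041·60.3729); posterior variance σₙ² = σ₀²σ²/(σ² + n·σ₀²) = 18.4041·60.3729/133.9893 = 8.292520.

8.292520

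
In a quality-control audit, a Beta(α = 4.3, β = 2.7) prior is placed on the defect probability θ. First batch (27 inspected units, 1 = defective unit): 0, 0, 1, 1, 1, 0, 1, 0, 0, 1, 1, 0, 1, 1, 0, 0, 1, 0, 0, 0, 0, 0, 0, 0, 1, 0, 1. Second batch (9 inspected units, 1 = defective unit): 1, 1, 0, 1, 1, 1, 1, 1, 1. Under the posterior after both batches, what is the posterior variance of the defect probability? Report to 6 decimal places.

0.005642

The Beta prior is conjugate to a Binomial/Bernoulli likelihood; the update adds successes to α and failures to β.
After batch 1: Beta(4.3+11, 2.7+16) = Beta(15.3, 18.7).
After batch 2: Beta(15.3+8, 18.7+1) = Beta(23.3, 19.7).
Var = αβ/((α+β)²(α+β+1)) = 23.3·19.7/(43.0²·44.0) = 0.005642.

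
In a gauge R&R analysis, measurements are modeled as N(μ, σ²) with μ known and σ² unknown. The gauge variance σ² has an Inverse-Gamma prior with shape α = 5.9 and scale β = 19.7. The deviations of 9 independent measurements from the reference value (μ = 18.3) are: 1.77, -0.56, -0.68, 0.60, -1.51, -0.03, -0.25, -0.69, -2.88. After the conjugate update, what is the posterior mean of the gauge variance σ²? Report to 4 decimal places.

2.9140

With known mean μ and an Inverse-Gamma(α, β) prior on σ², the Normal likelihood is conjugate: posterior is Inv-Gamma(α + n/2, β + Σ(xᵢ−μ)²/2).
Σ(xᵢ−μ)² = (1.77)² + (-0.56)² + (-0.68)² + (0.60)² + (-1.51)² + (-0.03)² + (-0.25)² + (-0.69)² + (-2.88)² = 15.3829.
Posterior: Inv-Gamma(5.9 + 9/2, 19.7 + 15.3829/2) = Inv-Gamma(10.40, 27.39145).
E[σ²|data] = β/(α−1) = 27.39145/9.40 = 2.9140.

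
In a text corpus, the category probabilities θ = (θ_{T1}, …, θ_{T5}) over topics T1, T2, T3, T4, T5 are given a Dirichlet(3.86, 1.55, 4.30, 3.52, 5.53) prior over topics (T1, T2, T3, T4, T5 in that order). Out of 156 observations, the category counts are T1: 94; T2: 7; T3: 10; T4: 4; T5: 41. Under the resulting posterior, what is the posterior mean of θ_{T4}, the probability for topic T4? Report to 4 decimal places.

0.0430

The Dirichlet prior is conjugate to the Multinomial likelihood: each posterior αⱼ = prior αⱼ + observed count nⱼ.
Posterior concentration: (97.86, 8.55, 14.30, 7.52, 46.53), total = 174.76.
E[θ_{T4}|data] = α_{T4}/Σα = 7.52/174.76 = 0.0430.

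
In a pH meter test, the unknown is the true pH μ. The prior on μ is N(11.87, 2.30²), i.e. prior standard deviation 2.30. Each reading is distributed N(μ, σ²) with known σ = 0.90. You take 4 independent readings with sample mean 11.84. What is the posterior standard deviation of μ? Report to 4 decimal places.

0.4416

For Normal data with known variance σ², a Normal(μ₀, σ₀²) prior on μ is conjugate. Posterior precision = 1/σ₀² + n/σ²; posterior mean is the precision-weighted average of μ₀ and x̄.
σ₀² = 2.30² = 5.29, σ² = 0.90² = 0.81; σ² + n·σ₀² = 0.81 + 4·5.29 = 21.97.
Posterior precision = 1/σ₀² + n/σ² = 1/5.29 + 4/0.81 = (σ² + n·σ₀²)/(σ₀²σ²) = 21.97/(5.29·0.81); posterior variance σₙ² = σ₀²σ²/(σ² + n·σ₀²) = 5.29·0.81/21.97 = 0.195034.
Posterior SD = √σₙ² = √(5.29·0.81/21.97) = 0.4416.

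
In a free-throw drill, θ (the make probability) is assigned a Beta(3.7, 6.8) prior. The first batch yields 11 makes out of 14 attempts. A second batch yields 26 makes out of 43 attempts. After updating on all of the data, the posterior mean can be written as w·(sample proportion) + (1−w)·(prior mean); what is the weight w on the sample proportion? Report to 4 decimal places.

The Beta prior is conjugate to a Binomial/Bernoulli likelihood; the update adds successes to α and failures to β.
Total number of attempts: n = 14 + 43 = 57.
Posterior mean = (α₀+k)/(α₀+β₀+n) = [n/(α₀+β₀+n)]·(k/n) + [(α₀+β₀)/(α₀+β₀+n)]·α₀/(α₀+β₀), so only n and the prior enter the weight.
The weight on the data is w = n/(α₀+β₀+n) = 57/(3.7+6.8+57) = 57/67.5 = 0.8444.

0.8444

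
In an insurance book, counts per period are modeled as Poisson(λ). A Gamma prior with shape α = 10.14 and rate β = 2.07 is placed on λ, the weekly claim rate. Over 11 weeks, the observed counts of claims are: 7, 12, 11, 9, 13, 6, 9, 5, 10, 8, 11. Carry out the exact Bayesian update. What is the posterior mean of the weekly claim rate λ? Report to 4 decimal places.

8.5034

With a Gamma(shape α, rate β) prior, the Poisson likelihood is conjugate: the posterior is Gamma(α + ΣXᵢ, β + n).
Sum of counts S = 101 over n = 11 weeks.
Posterior: Gamma(α+S, β+n) = Gamma(10.14+101, 2.07+11) = Gamma(111.14, 13.07).
Posterior mean = α/β = 111.14/13.07 = 8.5034.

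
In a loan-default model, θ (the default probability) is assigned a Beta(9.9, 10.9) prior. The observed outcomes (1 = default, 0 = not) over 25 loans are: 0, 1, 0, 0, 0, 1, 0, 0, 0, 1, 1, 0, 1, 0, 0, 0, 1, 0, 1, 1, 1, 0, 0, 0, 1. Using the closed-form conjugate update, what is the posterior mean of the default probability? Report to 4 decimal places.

The Beta prior is conjugate to a Binomial/Bernoulli likelihood; the update adds successes to α and failures to β.
Posterior: Beta(α+k, β+n−k) = Beta(9.9+10, 10.9+15) = Beta(19.9, 25.9).
Posterior mean = α/(α+β) = 19.9/45.8 = 0.4345.

0.4345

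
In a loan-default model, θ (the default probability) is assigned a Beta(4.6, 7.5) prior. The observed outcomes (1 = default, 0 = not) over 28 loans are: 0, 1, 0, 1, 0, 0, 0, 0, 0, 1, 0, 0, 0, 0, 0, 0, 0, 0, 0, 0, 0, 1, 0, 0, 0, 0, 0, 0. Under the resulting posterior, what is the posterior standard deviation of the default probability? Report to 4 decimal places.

0.0640

The Beta prior is conjugate to a Binomial/Bernoulli likelihood; the update adds successes to α and failures to β.
Posterior: Beta(α+k, β+n−k) = Beta(4.6+4, 7.5+24) = Beta(8.6, 31.5).
Var = αβ/((α+β)²(α+β+1)) = 8.6·31.5/(40.1²·41.1) = 0.00409900; SD = √0.00409900 = 0.0640.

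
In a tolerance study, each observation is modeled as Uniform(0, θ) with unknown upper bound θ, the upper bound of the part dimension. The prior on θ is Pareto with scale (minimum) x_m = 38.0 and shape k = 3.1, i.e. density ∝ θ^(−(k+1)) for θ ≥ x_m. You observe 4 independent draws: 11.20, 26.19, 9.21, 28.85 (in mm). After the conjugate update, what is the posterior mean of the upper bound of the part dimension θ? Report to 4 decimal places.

44.2295

A Pareto(scale x_m, shape k) prior on the upper bound θ of Uniform(0, θ) is conjugate: posterior is Pareto(max(x_m, max xᵢ), k + n).
Sample maximum = 28.85; prior scale x_m = 38.0 → posterior scale = max = 38.00.
Posterior shape = 3.1 + 4 = 7.1.
E[θ|data] = k·x_m/(k−1) = 7.1·38.00/6.1 = 44.2295.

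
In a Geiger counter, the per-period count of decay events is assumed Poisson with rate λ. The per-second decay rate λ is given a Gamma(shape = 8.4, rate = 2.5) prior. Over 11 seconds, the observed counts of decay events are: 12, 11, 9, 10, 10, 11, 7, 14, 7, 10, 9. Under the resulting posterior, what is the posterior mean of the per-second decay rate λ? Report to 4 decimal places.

With a Gamma(shape α, rate β) prior, the Poisson likelihood is conjugate: the posterior is Gamma(α + ΣXᵢ, β + n).
Sum of counts S = 110 over n = 11 seconds.
Posterior: Gamma(α+S, β+n) = Gamma(8.4+110, 2.5+11) = Gamma(118.4, 13.5).
Posterior mean = α/β = 118.4/13.5 = 8.7704.

8.7704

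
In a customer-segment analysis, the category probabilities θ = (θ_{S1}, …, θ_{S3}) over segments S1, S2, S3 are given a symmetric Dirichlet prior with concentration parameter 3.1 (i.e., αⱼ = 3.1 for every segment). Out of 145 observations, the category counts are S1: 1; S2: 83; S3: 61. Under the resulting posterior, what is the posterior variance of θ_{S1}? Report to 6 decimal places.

0.000167

The Dirichlet prior is conjugate to the Multinomial likelihood: each posterior αⱼ = prior αⱼ + observed count nⱼ.
Posterior concentration: (4.1, 86.1, 64.1), total = 154.3.
Var[θ_j] = α_j(Σα−α_j)/((Σα)²(Σα+1)) = 4.1·150.2/(154.3²·155.3) = 0.000167.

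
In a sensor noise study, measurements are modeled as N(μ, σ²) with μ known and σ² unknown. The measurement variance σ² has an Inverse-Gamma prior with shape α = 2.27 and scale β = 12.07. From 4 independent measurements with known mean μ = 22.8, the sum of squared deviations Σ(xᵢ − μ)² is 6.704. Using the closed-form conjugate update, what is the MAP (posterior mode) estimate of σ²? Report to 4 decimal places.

With known mean μ and an Inverse-Gamma(α, β) prior on σ², the Normal likelihood is conjugate: posterior is Inv-Gamma(α + n/2, β + Σ(xᵢ−μ)²/2).
Posterior: Inv-Gamma(2.27 + 4/2, 12.07 + 6.704/2) = Inv-Gamma(4.27, 15.4220).
Mode = β/(α+1) = 15.4220/5.27 = 2.9264.

2.9264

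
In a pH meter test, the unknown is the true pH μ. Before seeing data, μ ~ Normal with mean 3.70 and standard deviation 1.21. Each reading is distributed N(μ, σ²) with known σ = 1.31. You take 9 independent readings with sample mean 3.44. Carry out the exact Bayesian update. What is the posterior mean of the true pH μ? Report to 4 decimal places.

For Normal data with known variance σ², a Normal(μ₀, σ₀²) prior on μ is conjugate. Posterior precision = 1/σ₀² + n/σ²; posterior mean is the precision-weighted average of μ₀ and x̄.
n·x̄ = 9·3.44 = 30.96.
σ₀² = 1.21² = 1.4641, σ² = 1.31² = 1.7161; σ² + n·σ₀² = 1.7161 + 9·1.4641 = 14.893.
Posterior mean = (μ₀/σ₀² + n·x̄/σ²)/(1/σ₀² + n/σ²) = (σ²·μ₀ + σ₀²·n·x̄)/(σ² + n·σ₀²) = (1.7161·3.70 + 1.4641·30.96)/14.893 = 51.678106/14.893 = 3.4700.

3.4700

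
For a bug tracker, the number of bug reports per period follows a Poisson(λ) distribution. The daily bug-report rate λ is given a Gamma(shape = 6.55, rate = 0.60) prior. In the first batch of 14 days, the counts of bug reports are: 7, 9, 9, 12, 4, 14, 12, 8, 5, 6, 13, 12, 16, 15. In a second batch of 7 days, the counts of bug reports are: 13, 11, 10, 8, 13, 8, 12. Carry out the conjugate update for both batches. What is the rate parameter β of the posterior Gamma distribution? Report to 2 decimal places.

21.60

With a Gamma(shape α, rate β) prior, the Poisson likelihood is conjugate: the posterior is Gamma(α + ΣXᵢ, β + n).
Batch 1: sum of counts S = 142 over n = 14 days.
After batch 1: Gamma(α+S, β+n) = Gamma(6.55+142, 0.60+14) = Gamma(148.55, 14.60).
Batch 2: sum of counts S = 75 over n = 7 days.
After batch 2: Gamma(α+S, β+n) = Gamma(148.55+75, 14.60+7) = Gamma(223.55, 21.60).
Posterior β = 21.60.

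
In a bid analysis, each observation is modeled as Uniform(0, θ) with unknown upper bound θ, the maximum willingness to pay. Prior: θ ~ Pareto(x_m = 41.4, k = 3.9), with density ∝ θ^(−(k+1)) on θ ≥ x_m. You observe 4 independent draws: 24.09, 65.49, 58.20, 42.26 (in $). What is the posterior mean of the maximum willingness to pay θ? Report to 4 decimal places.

A Pareto(scale x_m, shape k) prior on the upper bound θ of Uniform(0, θ) is conjugate: posterior is Pareto(max(x_m, max xᵢ), k + n).
Sample maximum = 65.49; prior scale x_m = 41.4 → posterior scale = max = 65.49.
Posterior shape = 3.9 + 4 = 7.9.
E[θ|data] = k·x_m/(k−1) = 7.9·65.49/6.9 = 74.9813.

74.9813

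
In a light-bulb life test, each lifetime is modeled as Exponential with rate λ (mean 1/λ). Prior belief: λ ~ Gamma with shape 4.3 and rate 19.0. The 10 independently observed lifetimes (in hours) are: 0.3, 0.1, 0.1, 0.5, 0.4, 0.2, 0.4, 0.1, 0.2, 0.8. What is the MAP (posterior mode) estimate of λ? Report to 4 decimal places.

With a Gamma(shape α, rate β) prior on the exponential rate λ, the posterior after n observations with total T = Σxᵢ is Gamma(α+n, β+T).
Sum of observations T = 3.1 hours; n = 10.
Posterior: Gamma(4.3+10, 19.0+3.1) = Gamma(14.3, 22.1).
Mode = (α−1)/β = 0.6018.

0.6018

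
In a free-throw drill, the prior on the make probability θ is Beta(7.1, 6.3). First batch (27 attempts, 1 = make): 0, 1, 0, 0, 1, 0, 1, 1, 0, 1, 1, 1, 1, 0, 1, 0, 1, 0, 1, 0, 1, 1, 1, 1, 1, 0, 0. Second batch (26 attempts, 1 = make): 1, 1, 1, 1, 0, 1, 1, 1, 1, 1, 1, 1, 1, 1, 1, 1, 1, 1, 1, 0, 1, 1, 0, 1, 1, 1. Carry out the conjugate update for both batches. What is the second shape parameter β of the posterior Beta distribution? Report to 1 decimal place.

The Beta prior is conjugate to a Binomial/Bernoulli likelihood; the update adds successes to α and failures to β.
After batch 1: Beta(7.1+16, 6.3+11) = Beta(23.1, 17.3).
After batch 2: Beta(23.1+23, 17.3+3) = Beta(46.1, 20.3).
Posterior β = 20.3.

20.3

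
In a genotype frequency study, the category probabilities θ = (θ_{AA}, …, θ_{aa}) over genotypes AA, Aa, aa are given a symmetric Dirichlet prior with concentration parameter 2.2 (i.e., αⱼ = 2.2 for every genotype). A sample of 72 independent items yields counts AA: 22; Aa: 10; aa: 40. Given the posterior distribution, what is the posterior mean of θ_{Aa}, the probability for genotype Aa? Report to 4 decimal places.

The Dirichlet prior is conjugate to the Multinomial likelihood: each posterior αⱼ = prior αⱼ + observed count nⱼ.
Posterior concentration: (24.2, 12.2, 42.2), total = 78.6.
E[θ_{Aa}|data] = α_{Aa}/Σα = 12.2/78.6 = 0.1552.

0.1552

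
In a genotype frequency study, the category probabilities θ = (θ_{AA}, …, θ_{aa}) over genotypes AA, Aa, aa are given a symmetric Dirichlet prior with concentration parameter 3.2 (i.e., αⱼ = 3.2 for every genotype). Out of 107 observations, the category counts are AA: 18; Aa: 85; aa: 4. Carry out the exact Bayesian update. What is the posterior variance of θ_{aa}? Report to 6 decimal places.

The Dirichlet prior is conjugate to the Multinomial likelihood: each posterior αⱼ = prior αⱼ + observed count nⱼ.
Posterior concentration: (21.2, 88.2, 7.2), total = 116.6.
Var[θ_j] = α_j(Σα−α_j)/((Σα)²(Σα+1)) = 7.2·109.4/(116.6²·117.6) = 0.000493.

0.000493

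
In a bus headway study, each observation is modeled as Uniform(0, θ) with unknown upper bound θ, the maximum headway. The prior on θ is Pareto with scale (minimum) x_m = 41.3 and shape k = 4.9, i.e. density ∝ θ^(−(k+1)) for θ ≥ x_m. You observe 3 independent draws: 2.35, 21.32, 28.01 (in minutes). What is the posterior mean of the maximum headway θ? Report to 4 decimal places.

A Pareto(scale x_m, shape k) prior on the upper bound θ of Uniform(0, θ) is conjugate: posterior is Pareto(max(x_m, max xᵢ), k + n).
Sample maximum = 28.01; prior scale x_m = 41.3 → posterior scale = max = 41.30.
Posterior shape = 4.9 + 3 = 7.9.
E[θ|data] = k·x_m/(k−1) = 7.9·41.30/6.9 = 47.2855.

47.2855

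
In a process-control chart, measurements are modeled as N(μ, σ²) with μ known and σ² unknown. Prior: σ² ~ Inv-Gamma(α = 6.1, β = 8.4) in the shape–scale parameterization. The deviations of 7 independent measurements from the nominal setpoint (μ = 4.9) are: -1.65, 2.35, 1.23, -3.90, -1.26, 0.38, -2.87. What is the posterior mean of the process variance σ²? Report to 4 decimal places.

With known mean μ and an Inverse-Gamma(α, β) prior on σ², the Normal likelihood is conjugate: posterior is Inv-Gamma(α + n/2, β + Σ(xᵢ−μ)²/2).
Σ(xᵢ−μ)² = (-1.65)² + (2.35)² + (1.23)² + (-3.90)² + (-1.26)² + (0.38)² + (-2.87)² = 34.9368.
Posterior: Inv-Gamma(6.1 + 7/2, 8.4 + 34.9368/2) = Inv-Gamma(9.60, 25.86840).
E[σ²|data] = β/(α−1) = 25.86840/8.60 = 3.0080.

3.0080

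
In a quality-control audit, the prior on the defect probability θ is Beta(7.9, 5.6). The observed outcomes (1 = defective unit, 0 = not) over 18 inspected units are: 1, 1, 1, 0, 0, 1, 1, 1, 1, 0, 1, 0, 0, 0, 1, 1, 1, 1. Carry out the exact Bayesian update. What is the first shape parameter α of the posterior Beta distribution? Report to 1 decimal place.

19.9

The Beta prior is conjugate to a Binomial/Bernoulli likelihood; the update adds successes to α and failures to β.
Posterior: Beta(α+k, β+n−k) = Beta(7.9+12, 5.6+6) = Beta(19.9, 11.6).
Posterior α = 19.9.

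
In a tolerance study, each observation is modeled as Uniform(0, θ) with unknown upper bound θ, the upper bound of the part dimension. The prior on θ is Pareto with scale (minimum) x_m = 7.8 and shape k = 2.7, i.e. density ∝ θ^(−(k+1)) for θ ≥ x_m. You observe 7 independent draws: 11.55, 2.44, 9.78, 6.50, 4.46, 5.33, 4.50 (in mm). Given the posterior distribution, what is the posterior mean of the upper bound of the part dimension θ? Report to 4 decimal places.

12.8776

A Pareto(scale x_m, shape k) prior on the upper bound θ of Uniform(0, θ) is conjugate: posterior is Pareto(max(x_m, max xᵢ), k + n).
Sample maximum = 11.55; prior scale x_m = 7.8 → posterior scale = max = 11.55.
Posterior shape = 2.7 + 7 = 9.7.
E[θ|data] = k·x_m/(k−1) = 9.7·11.55/8.7 = 12.8776.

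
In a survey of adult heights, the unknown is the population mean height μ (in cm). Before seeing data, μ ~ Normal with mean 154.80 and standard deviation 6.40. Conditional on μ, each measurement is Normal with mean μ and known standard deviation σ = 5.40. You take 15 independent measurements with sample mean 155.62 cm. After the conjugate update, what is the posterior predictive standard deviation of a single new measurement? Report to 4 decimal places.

For Normal data with known variance σ², a Normal(μ₀, σ₀²) prior on μ is conjugate. Posterior precision = 1/σ₀² + n/σ²; posterior mean is the precision-weighted average of μ₀ and x̄.
σ₀² = 6.40² = 40.96, σ² = 5.40² = 29.16; σ² + n·σ₀² = 29.16 + 15·40.96 = 643.56.
Posterior precision = 1/σ₀² + n/σ² = 1/40.96 + 15/29.16 = (σ² + n·σ₀²)/(σ₀²σ²) = 643.56/(40.96·29.16); posterior variance σₙ² = σ₀²σ²/(σ² + n·σ₀²) = 40.96·29.16/643.56 = 1.855916.
Predictive variance for one new observation = σₙ² + σ² = 40.96·29.16/643.56 + 29.16 = σ²·(σ₀² + 643.56)/643.56 = 29.16·684.52/643.56 = 31.015916; SD = √(29.16·684.52/643.56) = 5.5692.

5.5692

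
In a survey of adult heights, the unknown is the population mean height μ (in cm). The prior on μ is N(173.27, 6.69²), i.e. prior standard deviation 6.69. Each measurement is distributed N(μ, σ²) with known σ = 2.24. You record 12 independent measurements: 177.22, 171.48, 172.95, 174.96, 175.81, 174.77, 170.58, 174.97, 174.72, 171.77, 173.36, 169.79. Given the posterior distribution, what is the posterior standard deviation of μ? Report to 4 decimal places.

0.6436

For Normal data with known variance σ², a Normal(μ₀, σ₀²) prior on μ is conjugate. Posterior precision = 1/σ₀² + n/σ²; posterior mean is the precision-weighted average of μ₀ and x̄.
σ₀² = 6.69² = 44.7561, σ² = 2.24² = 5.0176; σ² + n·σ₀² = 5.0176 + 12·44.7561 = 542.0908.
Posterior precision = 1/σ₀² + n/σ² = 1/44.7561 + 12/5.0176 = (σ² + n·σ₀²)/(σ₀²σ²) = 542.0908/(44.7561·5.0176); posterior variance σₙ² = σ₀²σ²/(σ² + n·σ₀²) = 44.7561·5.0176/542.0908 = 0.414263.
Posterior SD = √σₙ² = √(44.7561·5.0176/542.0908) = 0.6436.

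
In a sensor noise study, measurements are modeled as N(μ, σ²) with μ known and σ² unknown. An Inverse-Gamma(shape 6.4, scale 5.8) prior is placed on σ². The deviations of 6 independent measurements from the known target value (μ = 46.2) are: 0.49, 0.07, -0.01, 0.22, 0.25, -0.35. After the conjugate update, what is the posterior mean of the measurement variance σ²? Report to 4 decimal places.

0.7190

With known mean μ and an Inverse-Gamma(α, β) prior on σ², the Normal likelihood is conjugate: posterior is Inv-Gamma(α + n/2, β + Σ(xᵢ−μ)²/2).
Σ(xᵢ−μ)² = (0.49)² + (0.07)² + (-0.01)² + (0.22)² + (0.25)² + (-0.35)² = 0.4785.
Posterior: Inv-Gamma(6.4 + 6/2, 5.8 + 0.4785/2) = Inv-Gamma(9.40, 6.03925).
E[σ²|data] = β/(α−1) = 6.03925/8.40 = 0.7190.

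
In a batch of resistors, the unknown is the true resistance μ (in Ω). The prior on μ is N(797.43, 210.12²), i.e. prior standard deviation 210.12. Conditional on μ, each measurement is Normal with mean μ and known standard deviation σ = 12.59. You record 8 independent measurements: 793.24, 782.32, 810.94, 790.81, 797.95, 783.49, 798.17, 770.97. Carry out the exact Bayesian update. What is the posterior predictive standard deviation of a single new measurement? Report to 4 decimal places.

13.3534

For Normal data with known variance σ², a Normal(μ₀, σ₀²) prior on μ is conjugate. Posterior precision = 1/σ₀² + n/σ²; posterior mean is the precision-weighted average of μ₀ and x̄.
σ₀² = 210.12² = 44150.4144, σ² = 12.59² = 158.5081; σ² + n·σ₀² = 158.5081 + 8·44150.4144 = 353361.8233.
Posterior precision = 1/σ₀² + n/σ² = 1/44150.4144 + 8/158.5081 = (σ² + n·σ₀²)/(σ₀²σ²) = 353361.8233/(44150.4144·158.5081); posterior variance σₙ² = σ₀²σ²/(σ² + n·σ₀²) = 44150.4144·158.5081/353361.8233 = 19.804625.
Predictive variance for one new observation = σₙ² + σ² = 44150.4144·158.5081/353361.8233 + 158.5081 = σ²·(σ₀² + 353361.8233)/353361.8233 = 158.5081·397512.2377/353361.8233 = 178.312725; SD = √(158.5081·397512.2377/353361.8233) = 13.3534.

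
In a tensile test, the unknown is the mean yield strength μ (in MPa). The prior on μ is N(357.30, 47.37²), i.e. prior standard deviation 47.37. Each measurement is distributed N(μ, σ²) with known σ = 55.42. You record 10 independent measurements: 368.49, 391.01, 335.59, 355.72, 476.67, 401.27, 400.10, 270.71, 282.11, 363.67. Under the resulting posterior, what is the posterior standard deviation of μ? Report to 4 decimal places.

For Normal data with known variance σ², a Normal(μ₀, σ₀²) prior on μ is conjugate. Posterior precision = 1/σ₀² + n/σ²; posterior mean is the precision-weighted average of μ₀ and x̄.
σ₀² = 47.37² = 2243.9169, σ² = 55.42² = 3071.3764; σ² + n·σ₀² = 3071.3764 + 10·2243.9169 = 25510.5454.
Posterior precision = 1/σ₀² + n/σ² = 1/2243.9169 + 10/3071.3764 = (σ² + n·σ₀²)/(σ₀²σ²) = 25510.5454/(2243.9169·3071.3764); posterior variance σₙ² = σ₀²σ²/(σ² + n·σ₀²) = 2243.9169·3071.3764/25510.5454 = 270.159391.
Posterior SD = √σₙ² = √(2243.9169·3071.3764/25510.5454) = 16.4365.

16.4365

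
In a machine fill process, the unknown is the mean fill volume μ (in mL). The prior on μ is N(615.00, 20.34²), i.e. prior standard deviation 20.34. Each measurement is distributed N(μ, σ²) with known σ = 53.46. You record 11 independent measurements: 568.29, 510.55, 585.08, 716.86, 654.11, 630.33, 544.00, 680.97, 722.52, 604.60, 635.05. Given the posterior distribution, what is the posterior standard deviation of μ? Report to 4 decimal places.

12.6329

For Normal data with known variance σ², a Normal(μ₀, σ₀²) prior on μ is conjugate. Posterior precision = 1/σ₀² + n/σ²; posterior mean is the precision-weighted average of μ₀ and x̄.
σ₀² = 20.34² = 413.7156, σ² = 53.46² = 2857.9716; σ² + n·σ₀² = 2857.9716 + 11·413.7156 = 7408.8432.
Posterior precision = 1/σ₀² + n/σ² = 1/413.7156 + 11/2857.9716 = (σ² + n·σ₀²)/(σ₀²σ²) = 7408.8432/(413.7156·2857.9716); posterior variance σₙ² = σ₀²σ²/(σ² + n·σ₀²) = 413.7156·2857.9716/7408.8432 = 159.591370.
Posterior SD = √σₙ² = √(413.7156·2857.9716/7408.8432) = 12.6329.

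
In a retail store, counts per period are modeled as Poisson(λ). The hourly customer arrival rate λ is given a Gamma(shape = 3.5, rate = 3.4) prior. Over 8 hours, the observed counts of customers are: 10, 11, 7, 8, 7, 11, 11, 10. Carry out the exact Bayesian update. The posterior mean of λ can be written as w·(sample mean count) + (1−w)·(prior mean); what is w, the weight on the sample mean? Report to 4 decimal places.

0.7018

With a Gamma(shape α, rate β) prior, the Poisson likelihood is conjugate: the posterior is Gamma(α + ΣXᵢ, β + n).
Posterior mean = (α₀+S)/(β₀+n) = [n/(β₀+n)]·(S/n) + [β₀/(β₀+n)]·(α₀/β₀), so only n and β₀ enter the weight.
Weight on data w = n/(β₀+n) = 8/(3.4+8) = 8/11.4 = 0.7018.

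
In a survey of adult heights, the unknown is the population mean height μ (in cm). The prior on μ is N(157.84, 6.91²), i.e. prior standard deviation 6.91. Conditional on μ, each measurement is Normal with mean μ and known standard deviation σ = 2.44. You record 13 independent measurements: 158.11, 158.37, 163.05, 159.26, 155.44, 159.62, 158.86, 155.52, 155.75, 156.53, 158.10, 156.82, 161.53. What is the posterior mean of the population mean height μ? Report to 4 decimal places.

For Normal data with known variance σ², a Normal(μ₀, σ₀²) prior on μ is conjugate. Posterior precision = 1/σ₀² + n/σ²; posterior mean is the precision-weighted average of μ₀ and x̄.
Σxᵢ = 158.11 + 158.37 + 163.05 + 159.26 + 155.44 + 159.62 + 158.86 + 155.52 + 155.75 + 156.53 + 158.10 + 156.82 + 161.53 = 2056.96, so n·x̄ = 2056.96.
σ₀² = 6.91² = 47.7481, σ² = 2.44² = 5.9536; σ² + n·σ₀² = 5.9536 + 13·47.7481 = 626.6789.
Posterior mean = (μ₀/σ₀² + n·x̄/σ²)/(1/σ₀² + n/σ²) = (σ²·μ₀ + σ₀²·n·x̄)/(σ² + n·σ₀²) = (5.9536·157.84 + 47.7481·2056.96)/626.6789 = 99155.648/626.6789 = 158.2240.

158.2240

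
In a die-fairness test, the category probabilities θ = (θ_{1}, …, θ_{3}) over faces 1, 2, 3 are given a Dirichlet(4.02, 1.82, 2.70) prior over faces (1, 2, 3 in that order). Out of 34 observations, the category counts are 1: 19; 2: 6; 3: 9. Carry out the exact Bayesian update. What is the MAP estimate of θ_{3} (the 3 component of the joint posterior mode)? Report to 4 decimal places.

0.2706

The Dirichlet prior is conjugate to the Multinomial likelihood: each posterior αⱼ = prior αⱼ + observed count nⱼ.
Posterior concentration: (23.02, 7.82, 11.70), total = 42.54.
Joint mode component: (α_{3}−1)/(Σα−K) = 10.70/39.54 = 0.2706.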